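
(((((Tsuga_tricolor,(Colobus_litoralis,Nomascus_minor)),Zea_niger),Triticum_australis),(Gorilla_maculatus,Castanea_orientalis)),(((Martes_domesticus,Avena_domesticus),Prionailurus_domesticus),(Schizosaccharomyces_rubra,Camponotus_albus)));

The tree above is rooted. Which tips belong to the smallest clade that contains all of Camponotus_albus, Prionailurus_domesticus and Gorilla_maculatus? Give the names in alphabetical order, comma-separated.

Avena_domesticus, Camponotus_albus, Castanea_orientalis, Colobus_litoralis, Gorilla_maculatus, Martes_domesticus, Nomascus_minor, Prionailurus_domesticus, Schizosaccharomyces_rubra, Triticum_australis, Tsuga_tricolor, Zea_niger

Tracing Camponotus_albus: it sits inside (Schizosaccharomyces_rubra,Camponotus_albus).
Tracing Prionailurus_domesticus: it sits inside ((Martes_domesticus,Avena_domesticus),Prionailurus_domesticus).
Tracing Gorilla_maculatus: it sits inside (Gorilla_maculatus,Castanea_orientalis).
The smallest clade enclosing all 3 is the whole tree (their MRCA is the root), so the answer is all 12 tips in alphabetical order.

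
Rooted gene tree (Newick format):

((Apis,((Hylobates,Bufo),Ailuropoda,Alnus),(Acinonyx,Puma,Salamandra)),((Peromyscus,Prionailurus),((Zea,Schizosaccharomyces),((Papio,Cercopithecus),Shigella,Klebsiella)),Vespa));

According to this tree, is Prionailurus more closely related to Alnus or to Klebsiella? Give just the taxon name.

Klebsiella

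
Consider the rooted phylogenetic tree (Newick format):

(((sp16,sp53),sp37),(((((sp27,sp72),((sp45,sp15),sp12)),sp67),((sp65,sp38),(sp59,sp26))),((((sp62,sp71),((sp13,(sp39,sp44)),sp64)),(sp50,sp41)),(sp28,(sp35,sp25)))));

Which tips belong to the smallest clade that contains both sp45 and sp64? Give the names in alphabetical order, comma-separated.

Tracing sp45: it sits inside (sp45,sp15).
Tracing sp64: it sits inside ((sp13,(sp39,sp44)),sp64).
The smallest clade enclosing both is (((((sp27,sp72),((sp45,sp15),sp12)),sp67),((sp65,sp38),(sp59,sp26))),((((sp62,sp71),((sp13,(sp39,sp44)),sp64)),(sp50,sp41)),(sp28,(sp35,sp25)))); the answer is its 21 terminal taxa in alphabetical order.

sp12, sp13, sp15, sp25, sp26, sp27, sp28, sp35, sp38, sp39, sp41, sp44, sp45, sp50, sp59, sp62, sp64, sp65, sp67, sp71, sp72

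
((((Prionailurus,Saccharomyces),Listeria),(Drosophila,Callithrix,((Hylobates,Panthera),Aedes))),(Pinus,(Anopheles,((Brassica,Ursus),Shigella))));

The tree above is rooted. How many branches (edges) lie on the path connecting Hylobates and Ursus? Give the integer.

The MRCA of Hylobates and Ursus is the root of the tree.
From Hylobates up to that node: 5 branches. From Ursus up to the same node: 5 branches. Total: 5 + 5 = 10.

10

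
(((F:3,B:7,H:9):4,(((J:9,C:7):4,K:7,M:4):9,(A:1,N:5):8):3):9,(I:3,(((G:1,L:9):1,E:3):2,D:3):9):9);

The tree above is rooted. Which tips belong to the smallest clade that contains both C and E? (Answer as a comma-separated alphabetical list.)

A, B, C, D, E, F, G, H, I, J, K, L, M, N

Tracing C: it sits inside (J,C).
Tracing E: it sits inside ((G,L),E).
The smallest clade enclosing both is the whole tree (their MRCA is the root), so the answer is all 14 tips in alphabetical order.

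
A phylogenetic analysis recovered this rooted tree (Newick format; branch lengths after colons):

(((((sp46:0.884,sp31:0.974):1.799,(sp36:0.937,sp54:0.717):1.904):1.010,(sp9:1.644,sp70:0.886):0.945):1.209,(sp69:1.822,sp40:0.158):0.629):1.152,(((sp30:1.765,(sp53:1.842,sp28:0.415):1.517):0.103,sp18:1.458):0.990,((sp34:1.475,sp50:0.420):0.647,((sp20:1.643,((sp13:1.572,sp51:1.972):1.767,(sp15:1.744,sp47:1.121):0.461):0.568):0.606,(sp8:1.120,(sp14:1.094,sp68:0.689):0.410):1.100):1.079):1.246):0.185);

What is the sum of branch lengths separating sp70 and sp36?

5.682

The path runs sp70 → … → MRCA → … → sp36; the MRCA is the node subtending (((sp46,sp31),(sp36,sp54)),(sp9,sp70)).
Branch lengths along that path: 0.886 + 0.945 + 1.010 + 1.904 + 0.937 = 5.682.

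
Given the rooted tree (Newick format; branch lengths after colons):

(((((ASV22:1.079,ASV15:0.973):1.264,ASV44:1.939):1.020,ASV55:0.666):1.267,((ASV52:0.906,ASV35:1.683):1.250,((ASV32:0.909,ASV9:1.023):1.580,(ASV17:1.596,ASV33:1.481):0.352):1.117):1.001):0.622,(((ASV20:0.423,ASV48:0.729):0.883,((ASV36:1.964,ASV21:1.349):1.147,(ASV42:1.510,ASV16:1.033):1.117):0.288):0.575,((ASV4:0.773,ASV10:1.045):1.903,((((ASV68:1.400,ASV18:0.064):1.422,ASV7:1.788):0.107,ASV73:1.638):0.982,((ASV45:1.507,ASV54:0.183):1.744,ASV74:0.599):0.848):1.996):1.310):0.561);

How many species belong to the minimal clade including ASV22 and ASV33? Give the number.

The MRCA of ASV22 and ASV33 is the node subtending ((((ASV22,ASV15),ASV44),ASV55),((ASV52,ASV35),((ASV32,ASV9),(ASV17,ASV33)))).
That clade contains 10 terminal taxa: ASV15, ASV17, ASV22, ASV32, ASV33, ASV35, ASV44, ASV52, ASV55, ASV9.

10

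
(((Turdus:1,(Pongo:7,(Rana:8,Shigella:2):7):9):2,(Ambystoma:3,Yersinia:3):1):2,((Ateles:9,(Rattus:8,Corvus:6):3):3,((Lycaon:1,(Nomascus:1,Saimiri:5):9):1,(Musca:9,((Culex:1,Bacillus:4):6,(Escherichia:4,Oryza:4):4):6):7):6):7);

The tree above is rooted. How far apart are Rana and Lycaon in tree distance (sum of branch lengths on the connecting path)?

The path runs Rana → … → MRCA → … → Lycaon; the MRCA is the root of the tree.
Branch lengths along that path: 8 + 7 + 9 + 2 + 2 + 7 + 6 + 1 + 1 = 43.

43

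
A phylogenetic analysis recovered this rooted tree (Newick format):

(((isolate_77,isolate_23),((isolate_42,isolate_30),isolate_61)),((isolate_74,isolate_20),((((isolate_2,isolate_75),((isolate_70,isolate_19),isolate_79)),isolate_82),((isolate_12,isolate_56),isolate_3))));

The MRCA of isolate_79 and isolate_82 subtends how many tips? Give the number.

The MRCA of isolate_79 and isolate_82 is the node subtending (((isolate_2,isolate_75),((isolate_70,isolate_19),isolate_79)),isolate_82).
That clade contains 6 terminal taxa: isolate_19, isolate_2, isolate_70, isolate_75, isolate_79, isolate_82.

6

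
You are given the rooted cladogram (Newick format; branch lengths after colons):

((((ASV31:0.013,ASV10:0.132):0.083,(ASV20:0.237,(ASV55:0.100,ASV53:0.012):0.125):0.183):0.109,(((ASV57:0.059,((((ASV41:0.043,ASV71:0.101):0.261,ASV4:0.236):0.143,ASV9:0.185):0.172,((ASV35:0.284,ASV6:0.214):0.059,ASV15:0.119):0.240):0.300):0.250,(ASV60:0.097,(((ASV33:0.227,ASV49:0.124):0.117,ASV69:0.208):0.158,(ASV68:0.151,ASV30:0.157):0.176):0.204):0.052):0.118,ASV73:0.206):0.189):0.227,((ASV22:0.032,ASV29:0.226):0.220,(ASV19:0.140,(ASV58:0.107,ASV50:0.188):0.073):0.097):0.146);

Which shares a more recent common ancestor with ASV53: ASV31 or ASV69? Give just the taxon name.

The MRCA of ASV53 and ASV31 subtends ((ASV31,ASV10),(ASV20,(ASV55,ASV53))) (5 taxa).
The MRCA of ASV53 and ASV69 subtends (((ASV31,ASV10),(ASV20,(ASV55,ASV53))),(((ASV57,((((ASV41,ASV71),ASV4),ASV9),((ASV35,ASV6),ASV15))),(ASV60,(((ASV33,ASV49),ASV69),(ASV68,ASV30)))),ASV73)) (20 taxa).
The first is nested inside the second, so ASV53 shares a more recent common ancestor with ASV31.

ASV31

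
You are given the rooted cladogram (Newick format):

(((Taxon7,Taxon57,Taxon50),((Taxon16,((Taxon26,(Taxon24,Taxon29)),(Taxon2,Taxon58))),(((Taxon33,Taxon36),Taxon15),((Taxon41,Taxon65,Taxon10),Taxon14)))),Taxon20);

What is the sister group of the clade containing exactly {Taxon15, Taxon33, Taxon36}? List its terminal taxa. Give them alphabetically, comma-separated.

The clade containing exactly {Taxon15, Taxon33, Taxon36} attaches to the tree at the node subtending (((Taxon33,Taxon36),Taxon15),((Taxon41,Taxon65,Taxon10),Taxon14)).
The other lineage descending from that same node — the sister group — is ((Taxon41,Taxon65,Taxon10),Taxon14); its 4 tips in alphabetical order are the answer.

Taxon10, Taxon14, Taxon41, Taxon65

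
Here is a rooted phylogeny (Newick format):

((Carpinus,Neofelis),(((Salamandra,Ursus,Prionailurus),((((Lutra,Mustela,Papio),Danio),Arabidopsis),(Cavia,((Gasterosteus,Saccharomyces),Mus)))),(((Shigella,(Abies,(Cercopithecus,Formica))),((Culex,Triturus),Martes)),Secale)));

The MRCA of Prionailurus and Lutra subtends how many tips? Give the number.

The MRCA of Prionailurus and Lutra is the node subtending ((Salamandra,Ursus,Prionailurus),((((Lutra,Mustela,Papio),Danio),Arabidopsis),(Cavia,((Gasterosteus,Saccharomyces),Mus)))).
That clade contains 12 terminal taxa: Arabidopsis, Cavia, Danio, Gasterosteus, Lutra, Mus, Mustela, Papio, Prionailurus, Saccharomyces, Salamandra, Ursus.

12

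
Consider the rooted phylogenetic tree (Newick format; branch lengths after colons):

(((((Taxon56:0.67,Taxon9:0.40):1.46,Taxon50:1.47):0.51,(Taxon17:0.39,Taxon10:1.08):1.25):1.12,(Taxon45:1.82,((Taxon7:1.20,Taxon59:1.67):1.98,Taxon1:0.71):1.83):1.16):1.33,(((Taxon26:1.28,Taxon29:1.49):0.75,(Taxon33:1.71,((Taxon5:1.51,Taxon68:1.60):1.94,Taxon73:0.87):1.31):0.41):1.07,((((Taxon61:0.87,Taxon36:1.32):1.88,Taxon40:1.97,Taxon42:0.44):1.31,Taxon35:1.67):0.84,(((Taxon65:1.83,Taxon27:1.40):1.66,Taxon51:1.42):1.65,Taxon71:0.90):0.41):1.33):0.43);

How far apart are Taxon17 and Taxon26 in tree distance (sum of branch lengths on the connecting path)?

7.62

The path runs Taxon17 → … → MRCA → … → Taxon26; the MRCA is the root of the tree.
Branch lengths along that path: 0.39 + 1.25 + 1.12 + 1.33 + 0.43 + 1.07 + 0.75 + 1.28 = 7.62.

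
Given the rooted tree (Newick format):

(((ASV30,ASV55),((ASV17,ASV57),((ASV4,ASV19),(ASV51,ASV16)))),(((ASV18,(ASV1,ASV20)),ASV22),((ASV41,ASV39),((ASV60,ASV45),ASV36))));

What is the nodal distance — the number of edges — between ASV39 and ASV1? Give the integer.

The MRCA of ASV39 and ASV1 is the node subtending (((ASV18,(ASV1,ASV20)),ASV22),((ASV41,ASV39),((ASV60,ASV45),ASV36))).
From ASV39 up to that node: 3 branches. From ASV1 up to the same node: 4 branches. Total: 3 + 4 = 7.

7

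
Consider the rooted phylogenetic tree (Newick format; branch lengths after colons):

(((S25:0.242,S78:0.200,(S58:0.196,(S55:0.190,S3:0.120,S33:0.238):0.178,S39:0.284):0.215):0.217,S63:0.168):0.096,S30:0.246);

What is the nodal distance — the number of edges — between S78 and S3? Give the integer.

The MRCA of S78 and S3 is the node subtending (S25,S78,(S58,(S55,S3,S33),S39)).
From S78 up to that node: 1 branch. From S3 up to the same node: 3 branches. Total: 1 + 3 = 4.

4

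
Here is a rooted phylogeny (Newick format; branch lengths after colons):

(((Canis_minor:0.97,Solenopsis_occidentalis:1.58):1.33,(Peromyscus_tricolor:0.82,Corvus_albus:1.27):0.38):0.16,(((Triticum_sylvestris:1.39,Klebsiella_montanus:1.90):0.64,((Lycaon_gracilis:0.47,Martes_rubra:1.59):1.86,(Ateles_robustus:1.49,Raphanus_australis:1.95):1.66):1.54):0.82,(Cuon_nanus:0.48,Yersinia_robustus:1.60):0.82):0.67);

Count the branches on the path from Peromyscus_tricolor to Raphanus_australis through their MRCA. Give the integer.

8

The MRCA of Peromyscus_tricolor and Raphanus_australis is the root of the tree.
From Peromyscus_tricolor up to that node: 3 branches. From Raphanus_australis up to the same node: 5 branches. Total: 3 + 5 = 8.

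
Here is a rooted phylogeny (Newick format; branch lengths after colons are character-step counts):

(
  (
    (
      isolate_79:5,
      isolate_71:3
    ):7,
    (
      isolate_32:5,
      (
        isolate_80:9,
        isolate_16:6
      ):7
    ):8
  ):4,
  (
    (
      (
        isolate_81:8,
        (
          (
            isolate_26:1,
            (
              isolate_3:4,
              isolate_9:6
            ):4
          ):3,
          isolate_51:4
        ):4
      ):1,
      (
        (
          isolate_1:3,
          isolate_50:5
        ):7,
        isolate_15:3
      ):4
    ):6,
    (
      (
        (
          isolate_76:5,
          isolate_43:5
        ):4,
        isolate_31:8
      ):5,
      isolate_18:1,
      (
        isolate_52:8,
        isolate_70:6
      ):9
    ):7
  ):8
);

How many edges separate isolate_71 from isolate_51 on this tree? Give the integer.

8

The MRCA of isolate_71 and isolate_51 is the root of the tree.
From isolate_71 up to that node: 3 branches. From isolate_51 up to the same node: 5 branches. Total: 3 + 5 = 8.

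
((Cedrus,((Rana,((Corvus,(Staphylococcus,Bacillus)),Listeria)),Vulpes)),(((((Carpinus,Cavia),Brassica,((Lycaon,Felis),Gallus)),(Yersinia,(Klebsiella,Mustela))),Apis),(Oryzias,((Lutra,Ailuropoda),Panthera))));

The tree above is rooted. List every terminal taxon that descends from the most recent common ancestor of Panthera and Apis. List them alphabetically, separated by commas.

Tracing Panthera: it sits inside ((Lutra,Ailuropoda),Panthera).
Tracing Apis: it sits inside ((((Carpinus,Cavia),Brassica,((Lycaon,Felis),Gallus)),(Yersinia,(Klebsiella,Mustela))),Apis).
The smallest clade enclosing both is (((((Carpinus,Cavia),Brassica,((Lycaon,Felis),Gallus)),(Yersinia,(Klebsiella,Mustela))),Apis),(Oryzias,((Lutra,Ailuropoda),Panthera))); the answer is its 14 terminal taxa in alphabetical order.

Ailuropoda, Apis, Brassica, Carpinus, Cavia, Felis, Gallus, Klebsiella, Lutra, Lycaon, Mustela, Oryzias, Panthera, Yersinia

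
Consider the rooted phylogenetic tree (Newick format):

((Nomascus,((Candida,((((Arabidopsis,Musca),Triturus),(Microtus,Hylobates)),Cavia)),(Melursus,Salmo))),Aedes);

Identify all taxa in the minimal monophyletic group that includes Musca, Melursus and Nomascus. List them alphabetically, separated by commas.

Tracing Musca: it sits inside (Arabidopsis,Musca).
Tracing Melursus: it sits inside (Melursus,Salmo).
Tracing Nomascus: it sits inside (Nomascus,((Candida,((((Arabidopsis,Musca),Triturus),(Microtus,Hylobates)),Cavia)),(Melursus,Salmo))).
The smallest clade enclosing all 3 is (Nomascus,((Candida,((((Arabidopsis,Musca),Triturus),(Microtus,Hylobates)),Cavia)),(Melursus,Salmo))); the answer is its 10 terminal taxa in alphabetical order.

Arabidopsis, Candida, Cavia, Hylobates, Melursus, Microtus, Musca, Nomascus, Salmo, Triturus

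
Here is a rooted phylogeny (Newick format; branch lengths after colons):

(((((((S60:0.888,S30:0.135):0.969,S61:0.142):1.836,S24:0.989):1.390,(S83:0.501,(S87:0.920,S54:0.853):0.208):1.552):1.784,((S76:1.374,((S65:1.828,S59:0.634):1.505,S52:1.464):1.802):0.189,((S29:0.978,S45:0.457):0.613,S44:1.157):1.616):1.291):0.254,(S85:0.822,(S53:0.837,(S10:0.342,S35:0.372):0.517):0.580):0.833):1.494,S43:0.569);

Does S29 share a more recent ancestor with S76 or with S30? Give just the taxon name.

S76

The MRCA of S29 and S76 subtends ((S76,((S65,S59),S52)),((S29,S45),S44)) (7 taxa).
The MRCA of S29 and S30 subtends (((((S60,S30),S61),S24),(S83,(S87,S54))),((S76,((S65,S59),S52)),((S29,S45),S44))) (14 taxa).
The first is nested inside the second, so S29 shares a more recent common ancestor with S76.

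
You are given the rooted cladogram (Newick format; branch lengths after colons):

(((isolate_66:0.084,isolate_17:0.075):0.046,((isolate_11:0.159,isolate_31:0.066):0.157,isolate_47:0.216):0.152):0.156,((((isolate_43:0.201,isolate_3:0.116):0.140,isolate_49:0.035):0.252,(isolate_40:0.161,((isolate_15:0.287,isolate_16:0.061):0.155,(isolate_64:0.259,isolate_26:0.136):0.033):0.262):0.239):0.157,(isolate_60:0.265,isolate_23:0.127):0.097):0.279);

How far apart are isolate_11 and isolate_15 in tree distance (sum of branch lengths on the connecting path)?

The path runs isolate_11 → … → MRCA → … → isolate_15; the MRCA is the root of the tree.
Branch lengths along that path: 0.159 + 0.157 + 0.152 + 0.156 + 0.279 + 0.157 + 0.239 + 0.262 + 0.155 + 0.287 = 2.003.

2.003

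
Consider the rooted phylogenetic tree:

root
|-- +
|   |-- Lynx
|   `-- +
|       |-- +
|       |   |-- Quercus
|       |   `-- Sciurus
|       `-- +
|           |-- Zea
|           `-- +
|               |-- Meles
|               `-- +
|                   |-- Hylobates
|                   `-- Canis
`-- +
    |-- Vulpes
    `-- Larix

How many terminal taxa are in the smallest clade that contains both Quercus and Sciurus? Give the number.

The MRCA of Quercus and Sciurus is the node subtending (Quercus,Sciurus).
That clade contains 2 terminal taxa: Quercus, Sciurus.

2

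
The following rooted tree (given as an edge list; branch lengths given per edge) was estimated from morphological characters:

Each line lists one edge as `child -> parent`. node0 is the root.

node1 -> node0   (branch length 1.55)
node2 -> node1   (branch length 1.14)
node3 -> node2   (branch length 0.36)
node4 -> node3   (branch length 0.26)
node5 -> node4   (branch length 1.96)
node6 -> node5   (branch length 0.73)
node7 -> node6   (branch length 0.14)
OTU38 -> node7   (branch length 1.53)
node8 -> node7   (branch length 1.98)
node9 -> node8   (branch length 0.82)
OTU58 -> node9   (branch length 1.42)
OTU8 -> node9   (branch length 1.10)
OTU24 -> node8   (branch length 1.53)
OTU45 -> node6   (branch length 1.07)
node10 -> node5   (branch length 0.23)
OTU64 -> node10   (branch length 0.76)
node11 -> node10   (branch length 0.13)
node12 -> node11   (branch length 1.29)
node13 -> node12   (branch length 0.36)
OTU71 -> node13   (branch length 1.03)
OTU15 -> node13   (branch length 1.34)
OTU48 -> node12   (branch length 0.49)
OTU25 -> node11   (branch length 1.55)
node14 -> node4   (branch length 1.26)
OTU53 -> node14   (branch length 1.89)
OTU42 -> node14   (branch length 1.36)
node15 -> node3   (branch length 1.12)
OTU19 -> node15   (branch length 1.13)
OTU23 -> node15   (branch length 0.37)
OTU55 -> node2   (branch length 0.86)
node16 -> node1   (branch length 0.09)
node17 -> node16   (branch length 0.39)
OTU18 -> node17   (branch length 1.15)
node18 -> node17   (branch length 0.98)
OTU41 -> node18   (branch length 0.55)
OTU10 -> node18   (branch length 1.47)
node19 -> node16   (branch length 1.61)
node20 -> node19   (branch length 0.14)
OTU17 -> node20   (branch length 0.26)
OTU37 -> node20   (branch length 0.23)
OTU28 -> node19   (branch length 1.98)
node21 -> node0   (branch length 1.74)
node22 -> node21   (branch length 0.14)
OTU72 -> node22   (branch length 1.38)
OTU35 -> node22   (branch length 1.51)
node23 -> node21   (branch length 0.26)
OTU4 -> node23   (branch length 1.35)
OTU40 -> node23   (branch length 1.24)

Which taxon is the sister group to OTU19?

OTU19 attaches to the tree at the node subtending (OTU19,OTU23).
The other lineage descending from that same node — the sister group — is the single tip OTU23.

OTU23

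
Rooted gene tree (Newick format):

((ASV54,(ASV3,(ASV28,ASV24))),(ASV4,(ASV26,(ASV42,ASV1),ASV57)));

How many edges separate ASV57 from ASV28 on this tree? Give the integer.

7

The MRCA of ASV57 and ASV28 is the root of the tree.
From ASV57 up to that node: 3 branches. From ASV28 up to the same node: 4 branches. Total: 3 + 4 = 7.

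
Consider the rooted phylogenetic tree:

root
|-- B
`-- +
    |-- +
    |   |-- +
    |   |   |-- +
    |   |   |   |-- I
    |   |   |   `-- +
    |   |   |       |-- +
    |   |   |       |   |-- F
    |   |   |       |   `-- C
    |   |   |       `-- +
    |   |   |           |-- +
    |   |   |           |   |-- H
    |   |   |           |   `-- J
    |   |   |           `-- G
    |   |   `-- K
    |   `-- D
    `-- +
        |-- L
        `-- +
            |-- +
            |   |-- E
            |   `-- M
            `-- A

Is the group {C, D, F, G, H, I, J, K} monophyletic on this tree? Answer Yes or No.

The most recent common ancestor of these taxa subtends (((I,((F,C),((H,J),G))),K),D).
That clade has exactly 8 tips — every listed taxon and nothing else — so the group is monophyletic.

Yes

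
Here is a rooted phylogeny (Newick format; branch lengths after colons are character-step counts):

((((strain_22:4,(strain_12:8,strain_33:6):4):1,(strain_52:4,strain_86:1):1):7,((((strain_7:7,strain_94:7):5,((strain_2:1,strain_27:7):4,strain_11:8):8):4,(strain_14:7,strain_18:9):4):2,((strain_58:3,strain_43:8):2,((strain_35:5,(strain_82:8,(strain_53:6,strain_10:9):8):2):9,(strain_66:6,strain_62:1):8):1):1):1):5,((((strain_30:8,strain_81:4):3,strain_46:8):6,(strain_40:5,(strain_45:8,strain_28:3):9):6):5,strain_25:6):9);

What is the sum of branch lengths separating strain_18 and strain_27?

The path runs strain_18 → … → MRCA → … → strain_27; the MRCA is the node subtending (((strain_7,strain_94),((strain_2,strain_27),strain_11)),(strain_14,strain_18)).
Branch lengths along that path: 9 + 4 + 4 + 8 + 4 + 7 = 36.

36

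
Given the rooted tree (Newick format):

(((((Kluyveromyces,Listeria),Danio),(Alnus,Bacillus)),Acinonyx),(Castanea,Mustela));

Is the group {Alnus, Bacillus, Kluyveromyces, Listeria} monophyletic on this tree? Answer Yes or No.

The MRCA of the listed taxa subtends (((Kluyveromyces,Listeria),Danio),(Alnus,Bacillus)).
That clade also contains Danio, which is not in the proposed group, so the group is not monophyletic.

No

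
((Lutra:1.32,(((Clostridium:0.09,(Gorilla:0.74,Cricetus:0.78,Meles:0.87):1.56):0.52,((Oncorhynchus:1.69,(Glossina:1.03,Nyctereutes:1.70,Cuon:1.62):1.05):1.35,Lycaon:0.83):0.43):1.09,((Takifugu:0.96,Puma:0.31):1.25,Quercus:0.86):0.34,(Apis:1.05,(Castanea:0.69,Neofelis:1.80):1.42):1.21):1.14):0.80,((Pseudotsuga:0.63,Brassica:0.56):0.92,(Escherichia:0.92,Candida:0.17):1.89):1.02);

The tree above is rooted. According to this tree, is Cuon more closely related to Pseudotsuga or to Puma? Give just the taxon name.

The MRCA of Cuon and Puma subtends (((Clostridium,(Gorilla,Cricetus,Meles)),((Oncorhynchus,(Glossina,Nyctereutes,Cuon)),Lycaon)),((Takifugu,Puma),Quercus),(Apis,(Castanea,Neofelis))) (15 taxa).
The MRCA of Cuon and Pseudotsuga is the root, subtending the entire tree (20 taxa).
The first is nested inside the second, so Cuon shares a more recent common ancestor with Puma.

Puma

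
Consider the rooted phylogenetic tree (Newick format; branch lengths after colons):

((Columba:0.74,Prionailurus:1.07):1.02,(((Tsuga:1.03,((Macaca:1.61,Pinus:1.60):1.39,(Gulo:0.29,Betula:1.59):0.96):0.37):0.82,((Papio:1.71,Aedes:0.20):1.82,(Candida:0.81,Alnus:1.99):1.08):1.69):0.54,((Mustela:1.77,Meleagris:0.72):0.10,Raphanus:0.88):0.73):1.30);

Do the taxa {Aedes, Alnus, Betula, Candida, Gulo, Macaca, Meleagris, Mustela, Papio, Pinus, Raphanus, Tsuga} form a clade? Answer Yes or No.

The most recent common ancestor of these taxa subtends (((Tsuga,((Macaca,Pinus),(Gulo,Betula))),((Papio,Aedes),(Candida,Alnus))),((Mustela,Meleagris),Raphanus)).
That clade has exactly 12 tips — every listed taxon and nothing else — so the group is monophyletic.

Yes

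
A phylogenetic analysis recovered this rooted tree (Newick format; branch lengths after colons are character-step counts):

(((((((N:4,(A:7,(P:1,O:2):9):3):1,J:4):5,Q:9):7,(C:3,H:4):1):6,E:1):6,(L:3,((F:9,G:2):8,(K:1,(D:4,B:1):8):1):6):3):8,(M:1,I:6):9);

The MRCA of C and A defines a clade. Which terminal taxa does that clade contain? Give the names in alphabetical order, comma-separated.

A, C, H, J, N, O, P, Q

Tracing C: it sits inside (C,H).
Tracing A: it sits inside (A,(P,O)).
The smallest clade enclosing both is ((((N,(A,(P,O))),J),Q),(C,H)); the answer is its 8 terminal taxa in alphabetical order.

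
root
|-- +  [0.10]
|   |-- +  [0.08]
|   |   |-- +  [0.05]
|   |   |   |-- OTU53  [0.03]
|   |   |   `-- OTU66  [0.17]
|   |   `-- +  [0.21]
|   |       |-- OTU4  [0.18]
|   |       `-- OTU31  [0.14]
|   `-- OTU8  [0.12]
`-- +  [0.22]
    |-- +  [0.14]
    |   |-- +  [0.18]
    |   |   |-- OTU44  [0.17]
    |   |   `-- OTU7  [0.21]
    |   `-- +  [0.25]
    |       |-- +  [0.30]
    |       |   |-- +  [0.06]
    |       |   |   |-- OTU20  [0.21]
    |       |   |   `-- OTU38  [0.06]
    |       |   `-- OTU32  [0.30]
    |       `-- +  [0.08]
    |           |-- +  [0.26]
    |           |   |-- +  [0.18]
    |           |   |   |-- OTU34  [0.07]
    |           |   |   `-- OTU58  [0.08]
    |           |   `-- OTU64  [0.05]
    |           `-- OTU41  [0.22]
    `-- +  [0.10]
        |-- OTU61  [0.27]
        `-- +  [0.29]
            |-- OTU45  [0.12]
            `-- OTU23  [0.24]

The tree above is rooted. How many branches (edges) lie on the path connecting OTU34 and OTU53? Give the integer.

The MRCA of OTU34 and OTU53 is the root of the tree.
From OTU34 up to that node: 7 branches. From OTU53 up to the same node: 4 branches. Total: 7 + 4 = 11.

11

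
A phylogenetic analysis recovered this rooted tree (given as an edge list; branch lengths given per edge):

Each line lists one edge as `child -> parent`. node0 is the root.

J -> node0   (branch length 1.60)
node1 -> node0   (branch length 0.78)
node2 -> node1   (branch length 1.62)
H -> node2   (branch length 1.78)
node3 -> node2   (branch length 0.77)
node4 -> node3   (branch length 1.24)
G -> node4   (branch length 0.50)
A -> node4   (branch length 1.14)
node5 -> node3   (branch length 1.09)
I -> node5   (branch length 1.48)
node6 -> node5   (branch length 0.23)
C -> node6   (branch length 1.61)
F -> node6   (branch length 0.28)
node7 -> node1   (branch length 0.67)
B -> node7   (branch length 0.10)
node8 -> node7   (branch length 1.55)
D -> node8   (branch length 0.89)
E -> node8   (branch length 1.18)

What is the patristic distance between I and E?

The path runs I → … → MRCA → … → E; the MRCA is the node subtending ((H,((G,A),(I,(C,F)))),(B,(D,E))).
Branch lengths along that path: 1.48 + 1.09 + 0.77 + 1.62 + 0.67 + 1.55 + 1.18 = 8.36.

8.36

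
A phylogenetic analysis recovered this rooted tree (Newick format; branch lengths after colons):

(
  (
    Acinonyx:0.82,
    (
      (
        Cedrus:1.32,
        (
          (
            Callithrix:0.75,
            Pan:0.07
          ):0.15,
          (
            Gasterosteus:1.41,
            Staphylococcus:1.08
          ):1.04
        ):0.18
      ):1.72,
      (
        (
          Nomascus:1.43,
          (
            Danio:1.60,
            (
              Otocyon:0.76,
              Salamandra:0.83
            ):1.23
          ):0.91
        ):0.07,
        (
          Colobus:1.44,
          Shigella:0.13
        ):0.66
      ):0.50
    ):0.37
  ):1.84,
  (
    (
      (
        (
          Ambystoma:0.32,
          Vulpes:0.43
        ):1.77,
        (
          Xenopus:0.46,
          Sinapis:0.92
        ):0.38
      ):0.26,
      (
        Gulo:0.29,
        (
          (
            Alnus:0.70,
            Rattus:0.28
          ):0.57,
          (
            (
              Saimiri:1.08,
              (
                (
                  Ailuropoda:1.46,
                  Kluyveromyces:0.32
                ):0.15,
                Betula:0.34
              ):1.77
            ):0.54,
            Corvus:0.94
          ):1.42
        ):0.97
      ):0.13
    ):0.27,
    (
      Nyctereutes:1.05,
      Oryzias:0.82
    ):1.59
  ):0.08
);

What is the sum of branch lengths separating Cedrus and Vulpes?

The path runs Cedrus → … → MRCA → … → Vulpes; the MRCA is the root of the tree.
Branch lengths along that path: 1.32 + 1.72 + 0.37 + 1.84 + 0.08 + 0.27 + 0.26 + 1.77 + 0.43 = 8.06.

8.06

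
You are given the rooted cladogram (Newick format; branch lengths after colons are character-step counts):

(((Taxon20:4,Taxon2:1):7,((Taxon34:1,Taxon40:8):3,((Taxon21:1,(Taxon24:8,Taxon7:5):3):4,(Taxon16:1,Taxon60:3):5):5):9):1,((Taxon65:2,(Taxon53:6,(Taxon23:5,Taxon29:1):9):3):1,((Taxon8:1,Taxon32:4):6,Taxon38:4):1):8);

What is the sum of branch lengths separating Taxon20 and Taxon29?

The path runs Taxon20 → … → MRCA → … → Taxon29; the MRCA is the root of the tree.
Branch lengths along that path: 4 + 7 + 1 + 8 + 1 + 3 + 9 + 1 = 34.

34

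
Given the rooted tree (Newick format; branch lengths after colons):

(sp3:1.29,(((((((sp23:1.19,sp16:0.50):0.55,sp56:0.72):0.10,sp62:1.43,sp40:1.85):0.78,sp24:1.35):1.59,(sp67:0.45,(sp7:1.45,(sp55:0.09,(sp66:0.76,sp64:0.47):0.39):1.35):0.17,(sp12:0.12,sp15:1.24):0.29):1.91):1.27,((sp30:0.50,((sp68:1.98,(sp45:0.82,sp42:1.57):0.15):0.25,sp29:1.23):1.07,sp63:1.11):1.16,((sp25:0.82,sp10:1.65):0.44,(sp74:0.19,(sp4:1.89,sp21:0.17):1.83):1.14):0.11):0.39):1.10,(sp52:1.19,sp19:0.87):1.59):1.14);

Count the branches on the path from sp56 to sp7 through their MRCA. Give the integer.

7

The MRCA of sp56 and sp7 is the node subtending (((((sp23,sp16),sp56),sp62,sp40),sp24),(sp67,(sp7,(sp55,(sp66,sp64))),(sp12,sp15))).
From sp56 up to that node: 4 branches. From sp7 up to the same node: 3 branches. Total: 4 + 3 = 7.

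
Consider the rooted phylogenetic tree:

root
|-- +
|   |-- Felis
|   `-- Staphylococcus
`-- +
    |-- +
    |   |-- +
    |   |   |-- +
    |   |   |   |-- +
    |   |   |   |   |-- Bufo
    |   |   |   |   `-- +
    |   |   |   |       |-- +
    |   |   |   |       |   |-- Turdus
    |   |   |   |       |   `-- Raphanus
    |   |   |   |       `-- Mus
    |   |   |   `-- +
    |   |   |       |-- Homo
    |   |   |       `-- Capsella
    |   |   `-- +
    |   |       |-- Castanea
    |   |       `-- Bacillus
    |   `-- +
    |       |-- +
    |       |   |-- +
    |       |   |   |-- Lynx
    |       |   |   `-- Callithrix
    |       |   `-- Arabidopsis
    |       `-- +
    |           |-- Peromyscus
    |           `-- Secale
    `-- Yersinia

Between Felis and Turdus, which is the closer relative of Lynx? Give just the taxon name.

Turdus

The MRCA of Lynx and Turdus subtends ((((Bufo,((Turdus,Raphanus),Mus)),(Homo,Capsella)),(Castanea,Bacillus)),(((Lynx,Callithrix),Arabidopsis),(Peromyscus,Secale))) (13 taxa).
The MRCA of Lynx and Felis is the root, subtending the entire tree (16 taxa).
The first is nested inside the second, so Lynx shares a more recent common ancestor with Turdus.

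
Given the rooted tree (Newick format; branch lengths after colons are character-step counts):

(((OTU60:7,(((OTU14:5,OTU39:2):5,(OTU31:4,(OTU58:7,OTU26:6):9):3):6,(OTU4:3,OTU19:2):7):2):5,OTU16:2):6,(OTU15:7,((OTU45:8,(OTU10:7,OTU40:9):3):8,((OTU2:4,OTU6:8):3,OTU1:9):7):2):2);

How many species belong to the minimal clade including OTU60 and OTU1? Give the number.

16

The MRCA of OTU60 and OTU1 is the root, so the clade is the entire tree.
That clade contains 16 terminal taxa: OTU1, OTU10, OTU14, OTU15, OTU16, OTU19, OTU2, OTU26, OTU31, OTU39, OTU4, OTU40, OTU45, OTU58, OTU6, OTU60.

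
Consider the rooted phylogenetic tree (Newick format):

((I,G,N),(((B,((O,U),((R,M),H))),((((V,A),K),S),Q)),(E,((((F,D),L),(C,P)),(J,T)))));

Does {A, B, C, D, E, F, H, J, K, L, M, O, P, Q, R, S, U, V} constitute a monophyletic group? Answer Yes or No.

No

The MRCA of the listed taxa subtends (((B,((O,U),((R,M),H))),((((V,A),K),S),Q)),(E,((((F,D),L),(C,P)),(J,T)))).
That clade also contains T, which is not in the proposed group, so the group is not monophyletic.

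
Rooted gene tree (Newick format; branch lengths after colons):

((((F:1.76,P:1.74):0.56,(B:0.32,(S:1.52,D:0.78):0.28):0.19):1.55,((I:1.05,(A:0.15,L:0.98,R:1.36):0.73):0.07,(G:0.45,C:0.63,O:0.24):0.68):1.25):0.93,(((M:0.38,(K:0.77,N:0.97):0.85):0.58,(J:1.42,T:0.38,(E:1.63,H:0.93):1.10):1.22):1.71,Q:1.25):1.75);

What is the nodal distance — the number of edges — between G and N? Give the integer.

9

The MRCA of G and N is the root of the tree.
From G up to that node: 4 branches. From N up to the same node: 5 branches. Total: 4 + 5 = 9.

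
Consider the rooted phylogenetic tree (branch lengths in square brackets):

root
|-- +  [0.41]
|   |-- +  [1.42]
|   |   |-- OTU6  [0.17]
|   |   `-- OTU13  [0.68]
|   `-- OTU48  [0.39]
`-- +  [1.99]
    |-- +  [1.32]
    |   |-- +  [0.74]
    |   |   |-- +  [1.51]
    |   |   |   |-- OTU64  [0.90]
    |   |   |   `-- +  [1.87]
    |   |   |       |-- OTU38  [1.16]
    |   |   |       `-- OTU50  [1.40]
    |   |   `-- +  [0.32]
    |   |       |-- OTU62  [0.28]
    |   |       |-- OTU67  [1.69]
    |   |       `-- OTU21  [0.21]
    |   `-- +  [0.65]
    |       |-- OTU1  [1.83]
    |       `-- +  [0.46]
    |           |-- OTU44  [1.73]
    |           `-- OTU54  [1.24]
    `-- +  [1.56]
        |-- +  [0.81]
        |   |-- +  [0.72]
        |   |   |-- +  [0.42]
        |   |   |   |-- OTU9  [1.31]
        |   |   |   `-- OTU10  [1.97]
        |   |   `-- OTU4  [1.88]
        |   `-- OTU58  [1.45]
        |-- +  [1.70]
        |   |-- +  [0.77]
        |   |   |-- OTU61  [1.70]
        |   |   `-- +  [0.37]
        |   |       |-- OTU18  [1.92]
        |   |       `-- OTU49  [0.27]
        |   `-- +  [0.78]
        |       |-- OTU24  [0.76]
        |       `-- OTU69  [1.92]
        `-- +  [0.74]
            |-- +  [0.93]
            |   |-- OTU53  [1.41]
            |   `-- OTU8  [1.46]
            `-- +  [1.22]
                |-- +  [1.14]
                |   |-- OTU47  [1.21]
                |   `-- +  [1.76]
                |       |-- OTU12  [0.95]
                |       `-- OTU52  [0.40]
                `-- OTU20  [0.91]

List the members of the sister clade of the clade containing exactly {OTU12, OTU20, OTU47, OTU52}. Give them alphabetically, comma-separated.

The clade containing exactly {OTU12, OTU20, OTU47, OTU52} attaches to the tree at the node subtending ((OTU53,OTU8),((OTU47,(OTU12,OTU52)),OTU20)).
The other lineage descending from that same node — the sister group — is (OTU53,OTU8); its 2 tips in alphabetical order are the answer.

OTU53, OTU8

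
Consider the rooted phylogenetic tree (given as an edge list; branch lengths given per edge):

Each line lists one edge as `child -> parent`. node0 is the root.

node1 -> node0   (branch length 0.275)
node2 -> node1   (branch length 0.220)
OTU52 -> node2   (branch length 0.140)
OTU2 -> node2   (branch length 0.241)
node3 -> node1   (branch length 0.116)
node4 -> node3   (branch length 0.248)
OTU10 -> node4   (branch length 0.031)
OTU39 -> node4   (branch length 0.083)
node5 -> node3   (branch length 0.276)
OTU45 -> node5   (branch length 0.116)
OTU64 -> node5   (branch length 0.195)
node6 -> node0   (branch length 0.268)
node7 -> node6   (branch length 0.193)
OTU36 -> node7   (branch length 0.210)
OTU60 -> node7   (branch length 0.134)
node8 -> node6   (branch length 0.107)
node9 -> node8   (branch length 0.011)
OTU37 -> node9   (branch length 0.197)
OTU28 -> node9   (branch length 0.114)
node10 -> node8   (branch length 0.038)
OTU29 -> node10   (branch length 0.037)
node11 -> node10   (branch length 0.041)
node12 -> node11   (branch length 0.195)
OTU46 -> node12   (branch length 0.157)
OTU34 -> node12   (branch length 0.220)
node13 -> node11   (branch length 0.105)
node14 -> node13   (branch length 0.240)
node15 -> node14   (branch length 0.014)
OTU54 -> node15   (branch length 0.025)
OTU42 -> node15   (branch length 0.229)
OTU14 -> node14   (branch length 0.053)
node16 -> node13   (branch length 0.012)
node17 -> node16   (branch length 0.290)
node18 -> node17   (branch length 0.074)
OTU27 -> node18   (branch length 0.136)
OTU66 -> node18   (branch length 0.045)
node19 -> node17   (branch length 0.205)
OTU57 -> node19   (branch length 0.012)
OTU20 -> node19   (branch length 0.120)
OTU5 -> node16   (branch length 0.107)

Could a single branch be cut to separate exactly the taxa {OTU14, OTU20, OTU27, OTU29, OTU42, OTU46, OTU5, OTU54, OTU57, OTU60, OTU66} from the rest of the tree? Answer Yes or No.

No

The MRCA of the listed taxa subtends ((OTU36,OTU60),((OTU37,OTU28),(OTU29,((OTU46,OTU34),(((OTU54,OTU42),OTU14),(((OTU27,OTU66),(OTU57,OTU20)),OTU5)))))).
That clade also contains OTU28, OTU34, OTU36, OTU37, which are not in the proposed group, so the group is not monophyletic.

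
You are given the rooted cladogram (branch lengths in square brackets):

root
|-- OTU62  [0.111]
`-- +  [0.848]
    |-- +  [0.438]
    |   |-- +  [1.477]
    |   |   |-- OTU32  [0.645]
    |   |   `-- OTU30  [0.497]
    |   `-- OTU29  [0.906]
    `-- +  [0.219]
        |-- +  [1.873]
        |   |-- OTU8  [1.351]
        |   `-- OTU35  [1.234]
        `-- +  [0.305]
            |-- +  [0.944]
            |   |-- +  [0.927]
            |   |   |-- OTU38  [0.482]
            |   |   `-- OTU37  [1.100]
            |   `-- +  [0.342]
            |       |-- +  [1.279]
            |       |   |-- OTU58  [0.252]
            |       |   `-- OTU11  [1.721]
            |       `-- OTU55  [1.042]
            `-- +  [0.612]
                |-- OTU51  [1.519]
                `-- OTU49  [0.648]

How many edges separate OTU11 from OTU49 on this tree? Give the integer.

The MRCA of OTU11 and OTU49 is the node subtending (((OTU38,OTU37),((OTU58,OTU11),OTU55)),(OTU51,OTU49)).
From OTU11 up to that node: 4 branches. From OTU49 up to the same node: 2 branches. Total: 4 + 2 = 6.

6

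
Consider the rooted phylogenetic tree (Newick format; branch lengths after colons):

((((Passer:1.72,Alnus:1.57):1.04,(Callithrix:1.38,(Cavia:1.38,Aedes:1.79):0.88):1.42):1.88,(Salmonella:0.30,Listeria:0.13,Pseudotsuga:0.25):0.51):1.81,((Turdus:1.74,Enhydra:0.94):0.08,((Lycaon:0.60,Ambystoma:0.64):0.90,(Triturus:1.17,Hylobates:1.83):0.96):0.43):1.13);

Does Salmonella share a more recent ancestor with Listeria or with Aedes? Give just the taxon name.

Listeria

The MRCA of Salmonella and Listeria subtends (Salmonella,Listeria,Pseudotsuga) (3 taxa).
The MRCA of Salmonella and Aedes subtends (((Passer,Alnus),(Callithrix,(Cavia,Aedes))),(Salmonella,Listeria,Pseudotsuga)) (8 taxa).
The first is nested inside the second, so Salmonella shares a more recent common ancestor with Listeria.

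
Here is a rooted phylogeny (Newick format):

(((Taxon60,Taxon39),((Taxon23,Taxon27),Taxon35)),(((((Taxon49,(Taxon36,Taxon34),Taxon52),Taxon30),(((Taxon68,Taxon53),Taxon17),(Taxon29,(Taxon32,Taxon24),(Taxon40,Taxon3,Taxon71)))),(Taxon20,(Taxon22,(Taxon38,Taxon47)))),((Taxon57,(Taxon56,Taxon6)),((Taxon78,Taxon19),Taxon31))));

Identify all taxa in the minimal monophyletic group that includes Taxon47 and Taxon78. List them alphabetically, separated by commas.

Tracing Taxon47: it sits inside (Taxon38,Taxon47).
Tracing Taxon78: it sits inside (Taxon78,Taxon19).
The smallest clade enclosing both is (((((Taxon49,(Taxon36,Taxon34),Taxon52),Taxon30),(((Taxon68,Taxon53),Taxon17),(Taxon29,(Taxon32,Taxon24),(Taxon40,Taxon3,Taxon71)))),(Taxon20,(Taxon22,(Taxon38,Taxon47)))),((Taxon57,(Taxon56,Taxon6)),((Taxon78,Taxon19),Taxon31))); the answer is its 24 terminal taxa in alphabetical order.

Taxon17, Taxon19, Taxon20, Taxon22, Taxon24, Taxon29, Taxon3, Taxon30, Taxon31, Taxon32, Taxon34, Taxon36, Taxon38, Taxon40, Taxon47, Taxon49, Taxon52, Taxon53, Taxon56, Taxon57, Taxon6, Taxon68, Taxon71, Taxon78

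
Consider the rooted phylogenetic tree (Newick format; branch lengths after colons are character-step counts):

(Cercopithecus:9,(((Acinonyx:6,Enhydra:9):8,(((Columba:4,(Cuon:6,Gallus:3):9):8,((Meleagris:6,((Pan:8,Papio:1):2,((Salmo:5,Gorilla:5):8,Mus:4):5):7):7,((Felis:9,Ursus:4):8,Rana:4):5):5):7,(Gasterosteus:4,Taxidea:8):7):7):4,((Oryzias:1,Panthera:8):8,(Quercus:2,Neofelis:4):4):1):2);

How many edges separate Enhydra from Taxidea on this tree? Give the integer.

5

The MRCA of Enhydra and Taxidea is the node subtending ((Acinonyx,Enhydra),(((Columba,(Cuon,Gallus)),((Meleagris,((Pan,Papio),((Salmo,Gorilla),Mus))),((Felis,Ursus),Rana))),(Gasterosteus,Taxidea))).
From Enhydra up to that node: 2 branches. From Taxidea up to the same node: 3 branches. Total: 2 + 3 = 5.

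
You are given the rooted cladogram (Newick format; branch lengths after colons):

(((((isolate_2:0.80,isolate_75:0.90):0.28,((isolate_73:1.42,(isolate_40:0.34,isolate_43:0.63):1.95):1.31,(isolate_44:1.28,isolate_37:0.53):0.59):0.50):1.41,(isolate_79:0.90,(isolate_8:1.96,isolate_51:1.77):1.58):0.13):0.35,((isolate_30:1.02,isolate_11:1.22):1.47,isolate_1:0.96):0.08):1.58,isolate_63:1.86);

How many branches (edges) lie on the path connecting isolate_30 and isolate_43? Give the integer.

The MRCA of isolate_30 and isolate_43 is the node subtending ((((isolate_2,isolate_75),((isolate_73,(isolate_40,isolate_43)),(isolate_44,isolate_37))),(isolate_79,(isolate_8,isolate_51))),((isolate_30,isolate_11),isolate_1)).
From isolate_30 up to that node: 3 branches. From isolate_43 up to the same node: 6 branches. Total: 3 + 6 = 9.

9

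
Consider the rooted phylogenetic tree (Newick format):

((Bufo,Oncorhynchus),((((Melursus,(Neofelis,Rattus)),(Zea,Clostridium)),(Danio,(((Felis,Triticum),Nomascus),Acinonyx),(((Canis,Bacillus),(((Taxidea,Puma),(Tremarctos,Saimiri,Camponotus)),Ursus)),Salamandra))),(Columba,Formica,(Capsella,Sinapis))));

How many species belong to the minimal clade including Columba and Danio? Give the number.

The MRCA of Columba and Danio is the node subtending ((((Melursus,(Neofelis,Rattus)),(Zea,Clostridium)),(Danio,(((Felis,Triticum),Nomascus),Acinonyx),(((Canis,Bacillus),(((Taxidea,Puma),(Tremarctos,Saimiri,Camponotus)),Ursus)),Salamandra))),(Columba,Formica,(Capsella,Sinapis))).
That clade contains 23 terminal taxa: Acinonyx, Bacillus, Camponotus, Canis, Capsella, Clostridium, Columba, Danio, Felis, Formica, Melursus, Neofelis, Nomascus, Puma, Rattus, Saimiri, Salamandra, Sinapis, Taxidea, Tremarctos, Triticum, Ursus, Zea.

23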